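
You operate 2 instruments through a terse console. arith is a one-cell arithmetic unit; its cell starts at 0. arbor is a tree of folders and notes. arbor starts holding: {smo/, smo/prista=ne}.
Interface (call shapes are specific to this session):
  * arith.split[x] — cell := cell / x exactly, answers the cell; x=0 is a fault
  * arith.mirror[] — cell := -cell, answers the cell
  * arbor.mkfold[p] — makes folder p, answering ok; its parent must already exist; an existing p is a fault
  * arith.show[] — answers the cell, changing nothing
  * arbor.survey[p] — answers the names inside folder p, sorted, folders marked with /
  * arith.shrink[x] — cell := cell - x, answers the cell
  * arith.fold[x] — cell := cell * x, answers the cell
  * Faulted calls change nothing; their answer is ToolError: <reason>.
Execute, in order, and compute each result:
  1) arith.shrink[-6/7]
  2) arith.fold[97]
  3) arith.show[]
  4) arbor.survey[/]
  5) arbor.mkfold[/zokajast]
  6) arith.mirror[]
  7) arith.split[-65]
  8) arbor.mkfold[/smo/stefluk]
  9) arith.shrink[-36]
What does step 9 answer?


Answer: 16962/455

Derivation:
I invoke shrink using x→-6/7, → 6/7.
I run fold using x→97, and observe 582/7.
I run show(): 582/7.
I use survey using p→/, giving [smo/].
Calling mkfold using p→/zokajast, giving ok.
I run mirror, giving -582/7.
Calling split using x→-65, — result: 582/455.
Invoking mkfold using p→/smo/stefluk, — result: ok.
Now I run shrink using x→-36, giving 16962/455.


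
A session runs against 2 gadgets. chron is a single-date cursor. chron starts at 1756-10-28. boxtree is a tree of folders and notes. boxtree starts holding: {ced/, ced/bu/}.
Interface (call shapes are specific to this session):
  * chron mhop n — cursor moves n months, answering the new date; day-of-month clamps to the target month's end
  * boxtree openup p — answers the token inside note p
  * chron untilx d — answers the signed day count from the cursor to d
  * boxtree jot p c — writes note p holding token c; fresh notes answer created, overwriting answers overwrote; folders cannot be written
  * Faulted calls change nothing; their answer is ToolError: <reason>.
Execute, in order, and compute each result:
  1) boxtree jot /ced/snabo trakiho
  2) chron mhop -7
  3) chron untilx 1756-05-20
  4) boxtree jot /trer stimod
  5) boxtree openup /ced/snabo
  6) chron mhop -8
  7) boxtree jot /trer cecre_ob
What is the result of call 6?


I use boxtree jot with /ced/snabo, trakiho, which returns created.
I invoke chron mhop with -7, and get 1756-03-28.
I run chron untilx with 1756-05-20, and observe 53.
Using boxtree jot with /trer, stimod, which returns created.
I use boxtree openup with /ced/snabo, and observe trakiho.
Invoking chron mhop with -8, yielding 1755-07-28.
Then boxtree jot with /trer, cecre_ob, — result: overwrote.

Answer: 1755-07-28


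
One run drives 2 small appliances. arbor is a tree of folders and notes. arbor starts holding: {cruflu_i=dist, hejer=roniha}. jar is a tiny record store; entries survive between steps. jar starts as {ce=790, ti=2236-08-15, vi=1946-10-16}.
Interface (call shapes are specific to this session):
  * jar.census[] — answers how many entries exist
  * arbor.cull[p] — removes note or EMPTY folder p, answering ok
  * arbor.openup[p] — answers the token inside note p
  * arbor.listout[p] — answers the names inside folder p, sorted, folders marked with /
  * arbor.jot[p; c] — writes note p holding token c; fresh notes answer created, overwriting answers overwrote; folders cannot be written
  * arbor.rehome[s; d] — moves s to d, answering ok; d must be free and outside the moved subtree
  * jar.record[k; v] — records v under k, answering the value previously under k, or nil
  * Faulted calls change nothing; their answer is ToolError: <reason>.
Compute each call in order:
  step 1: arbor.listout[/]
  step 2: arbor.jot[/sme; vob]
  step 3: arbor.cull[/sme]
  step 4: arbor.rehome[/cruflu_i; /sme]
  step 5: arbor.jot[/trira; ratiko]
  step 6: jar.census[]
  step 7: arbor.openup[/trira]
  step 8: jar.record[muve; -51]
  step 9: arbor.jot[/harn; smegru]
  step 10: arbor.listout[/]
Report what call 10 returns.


Calling arbor.listout on /, and see [cruflu_i, hejer].
Calling arbor.jot on /sme, vob, and observe created.
I call arbor.cull on /sme, giving ok.
I try arbor.rehome on /cruflu_i, /sme, — result: ok.
I run arbor.jot on /trira, ratiko, and see created.
I call jar.census: 3.
I call arbor.openup on /trira, and get ratiko.
Next I call jar.record on muve, -51, and get nil.
Invoking arbor.jot on /harn, smegru: created.
Using arbor.listout on /, — result: [harn, hejer, sme, trira].

Answer: [harn, hejer, sme, trira]


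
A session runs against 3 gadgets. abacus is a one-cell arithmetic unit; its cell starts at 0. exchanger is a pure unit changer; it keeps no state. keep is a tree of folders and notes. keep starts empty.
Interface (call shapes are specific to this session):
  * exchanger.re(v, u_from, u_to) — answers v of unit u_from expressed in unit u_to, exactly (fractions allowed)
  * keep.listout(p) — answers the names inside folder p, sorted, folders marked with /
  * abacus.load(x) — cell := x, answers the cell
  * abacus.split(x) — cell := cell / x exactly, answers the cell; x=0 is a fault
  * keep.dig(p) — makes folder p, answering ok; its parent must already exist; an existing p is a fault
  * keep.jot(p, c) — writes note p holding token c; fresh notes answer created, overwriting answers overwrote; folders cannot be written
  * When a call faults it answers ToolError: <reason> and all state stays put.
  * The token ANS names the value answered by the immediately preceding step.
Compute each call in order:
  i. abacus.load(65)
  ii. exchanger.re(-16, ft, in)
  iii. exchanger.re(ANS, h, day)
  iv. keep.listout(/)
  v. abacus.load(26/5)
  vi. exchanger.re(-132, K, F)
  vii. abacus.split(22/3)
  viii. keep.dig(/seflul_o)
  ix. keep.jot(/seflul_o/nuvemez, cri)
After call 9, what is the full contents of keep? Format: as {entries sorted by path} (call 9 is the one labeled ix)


Answer: {seflul_o/, seflul_o/nuvemez=cri}

Derivation:
→ abacus.load(x=65)
← 65
→ exchanger.re(v=-16, u_from=ft, u_to=in)
← -192
→ exchanger.re(v=ANS, u_from=h, u_to=day)
← -8
→ keep.listout(p=/)
← []
→ abacus.load(x=26/5)
← 26/5
→ exchanger.re(v=-132, u_from=K, u_to=F)
← -69727/100
→ abacus.split(x=22/3)
← 39/55
→ keep.dig(p=/seflul_o)
← ok
→ keep.jot(p=/seflul_o/nuvemez, c=cri)
← created


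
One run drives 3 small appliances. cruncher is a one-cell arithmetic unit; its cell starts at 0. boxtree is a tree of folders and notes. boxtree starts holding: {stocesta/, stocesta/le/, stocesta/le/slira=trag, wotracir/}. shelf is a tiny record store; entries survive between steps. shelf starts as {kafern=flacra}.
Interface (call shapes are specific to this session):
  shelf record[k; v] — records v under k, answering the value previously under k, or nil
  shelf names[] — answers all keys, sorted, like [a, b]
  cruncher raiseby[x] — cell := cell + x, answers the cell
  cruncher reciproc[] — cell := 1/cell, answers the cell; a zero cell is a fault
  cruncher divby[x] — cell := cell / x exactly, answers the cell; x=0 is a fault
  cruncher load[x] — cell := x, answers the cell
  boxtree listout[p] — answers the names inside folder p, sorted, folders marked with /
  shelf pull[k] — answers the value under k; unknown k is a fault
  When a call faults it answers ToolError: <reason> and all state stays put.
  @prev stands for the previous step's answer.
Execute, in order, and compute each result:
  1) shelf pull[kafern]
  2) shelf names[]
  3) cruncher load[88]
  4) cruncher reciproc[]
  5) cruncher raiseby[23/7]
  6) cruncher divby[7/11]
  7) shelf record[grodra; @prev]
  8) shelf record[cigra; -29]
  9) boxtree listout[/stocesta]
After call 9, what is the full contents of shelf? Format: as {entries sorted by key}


Answer: {cigra=-29, grodra=2031/392, kafern=flacra}

Derivation:
# 1. shelf pull(k→kafern) == flacra
# 2. shelf names() == [kafern]
# 3. cruncher load(x→88) == 88
# 4. cruncher reciproc() == 1/88
# 5. cruncher raiseby(x→23/7) == 2031/616
# 6. cruncher divby(x→7/11) == 2031/392
# 7. shelf record(k→grodra, v→@prev) == nil
# 8. shelf record(k→cigra, v→-29) == nil
# 9. boxtree listout(p→/stocesta) == [le/]


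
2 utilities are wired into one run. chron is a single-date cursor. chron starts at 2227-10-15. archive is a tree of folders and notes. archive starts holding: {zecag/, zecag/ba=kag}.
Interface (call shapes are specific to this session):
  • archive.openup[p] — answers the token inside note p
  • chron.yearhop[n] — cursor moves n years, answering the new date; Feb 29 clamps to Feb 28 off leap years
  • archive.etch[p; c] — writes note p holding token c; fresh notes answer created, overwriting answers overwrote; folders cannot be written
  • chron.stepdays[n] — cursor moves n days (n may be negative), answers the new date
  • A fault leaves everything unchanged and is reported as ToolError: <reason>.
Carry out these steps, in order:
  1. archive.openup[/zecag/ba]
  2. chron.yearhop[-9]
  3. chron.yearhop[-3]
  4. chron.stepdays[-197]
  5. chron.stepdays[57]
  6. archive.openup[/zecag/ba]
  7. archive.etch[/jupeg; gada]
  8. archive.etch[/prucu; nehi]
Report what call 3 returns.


>>> openup p: /zecag/ba
[out] kag
>>> yearhop n: -9
[out] 2218-10-15
>>> yearhop n: -3
[out] 2215-10-15
>>> stepdays n: -197
[out] 2215-04-01
>>> stepdays n: 57
[out] 2215-05-28
>>> openup p: /zecag/ba
[out] kag
>>> etch p: /jupeg c: gada
[out] created
>>> etch p: /prucu c: nehi
[out] created

Answer: 2215-10-15


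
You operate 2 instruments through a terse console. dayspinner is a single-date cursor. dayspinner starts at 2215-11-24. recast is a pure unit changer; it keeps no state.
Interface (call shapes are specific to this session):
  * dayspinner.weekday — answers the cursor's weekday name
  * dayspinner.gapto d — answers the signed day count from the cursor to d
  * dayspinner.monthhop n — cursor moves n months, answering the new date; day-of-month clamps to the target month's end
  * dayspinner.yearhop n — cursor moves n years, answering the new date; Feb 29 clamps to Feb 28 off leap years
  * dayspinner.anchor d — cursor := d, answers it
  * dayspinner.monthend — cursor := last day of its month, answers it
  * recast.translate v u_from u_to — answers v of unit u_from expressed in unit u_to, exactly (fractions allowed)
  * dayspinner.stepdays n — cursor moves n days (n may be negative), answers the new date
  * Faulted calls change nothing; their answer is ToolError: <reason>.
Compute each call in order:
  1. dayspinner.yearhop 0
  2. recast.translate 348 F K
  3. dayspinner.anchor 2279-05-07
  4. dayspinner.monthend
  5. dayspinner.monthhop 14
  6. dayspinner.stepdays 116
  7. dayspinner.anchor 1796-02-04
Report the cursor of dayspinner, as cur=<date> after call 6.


Answer: cur=2280-11-24

Derivation:
-- yearhop(0) ~> 2215-11-24
-- translate(348, F, K) ~> 80767/180
-- anchor(2279-05-07) ~> 2279-05-07
-- monthend() ~> 2279-05-31
-- monthhop(14) ~> 2280-07-31
-- stepdays(116) ~> 2280-11-24
-- anchor(1796-02-04) ~> 1796-02-04


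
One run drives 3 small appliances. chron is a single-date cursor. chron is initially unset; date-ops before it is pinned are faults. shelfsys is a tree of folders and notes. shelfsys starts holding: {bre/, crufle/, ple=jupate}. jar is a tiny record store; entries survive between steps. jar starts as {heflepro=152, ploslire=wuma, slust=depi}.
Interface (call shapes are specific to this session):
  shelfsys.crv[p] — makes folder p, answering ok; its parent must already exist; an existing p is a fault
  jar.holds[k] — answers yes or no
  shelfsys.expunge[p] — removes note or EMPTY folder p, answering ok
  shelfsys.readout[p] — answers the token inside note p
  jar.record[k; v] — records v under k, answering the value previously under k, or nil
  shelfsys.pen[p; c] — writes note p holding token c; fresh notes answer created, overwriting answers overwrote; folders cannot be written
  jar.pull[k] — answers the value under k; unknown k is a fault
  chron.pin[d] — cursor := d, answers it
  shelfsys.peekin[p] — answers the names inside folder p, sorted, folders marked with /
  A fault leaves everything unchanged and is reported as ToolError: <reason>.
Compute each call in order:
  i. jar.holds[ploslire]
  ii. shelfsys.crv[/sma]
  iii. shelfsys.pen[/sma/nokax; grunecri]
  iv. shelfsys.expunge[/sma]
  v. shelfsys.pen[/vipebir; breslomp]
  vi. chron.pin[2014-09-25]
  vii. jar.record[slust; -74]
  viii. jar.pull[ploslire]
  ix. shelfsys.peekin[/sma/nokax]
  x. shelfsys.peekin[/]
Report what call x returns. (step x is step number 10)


;; 1. holds(k=ploslire) ~> yes
;; 2. crv(p=/sma) ~> ok
;; 3. pen(p=/sma/nokax, c=grunecri) ~> created
;; 4. expunge(p=/sma) ~> ToolError: not empty
;; 5. pen(p=/vipebir, c=breslomp) ~> created
;; 6. pin(d=2014-09-25) ~> 2014-09-25
;; 7. record(k=slust, v=-74) ~> depi
;; 8. pull(k=ploslire) ~> wuma
;; 9. peekin(p=/sma/nokax) ~> ToolError: not a directory
;; 10. peekin(p=/) ~> [bre/, crufle/, ple, sma/, vipebir]

Answer: [bre/, crufle/, ple, sma/, vipebir]


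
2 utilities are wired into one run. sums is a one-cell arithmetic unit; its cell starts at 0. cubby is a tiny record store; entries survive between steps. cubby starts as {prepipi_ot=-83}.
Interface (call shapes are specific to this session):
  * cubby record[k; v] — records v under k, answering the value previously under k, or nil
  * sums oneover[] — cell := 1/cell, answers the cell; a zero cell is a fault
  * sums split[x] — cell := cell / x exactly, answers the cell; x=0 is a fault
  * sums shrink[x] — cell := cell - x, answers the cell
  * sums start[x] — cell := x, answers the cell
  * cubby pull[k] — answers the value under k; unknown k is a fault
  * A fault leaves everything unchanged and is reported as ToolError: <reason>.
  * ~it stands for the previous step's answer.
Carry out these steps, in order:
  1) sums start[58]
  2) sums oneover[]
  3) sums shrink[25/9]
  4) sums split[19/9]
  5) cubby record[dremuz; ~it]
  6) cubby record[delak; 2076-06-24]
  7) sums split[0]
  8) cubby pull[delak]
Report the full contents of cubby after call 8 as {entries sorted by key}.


~$ sums start x='58'
[out] 58
~$ sums oneover
[out] 1/58
~$ sums shrink x='25/9'
[out] -1441/522
~$ sums split x='19/9'
[out] -1441/1102
~$ cubby record k='dremuz' v='~it'
[out] nil
~$ cubby record k='delak' v='2076-06-24'
[out] nil
~$ sums split x='0'
[out] ToolError: division by zero
~$ cubby pull k='delak'
[out] 2076-06-24

Answer: {delak=2076-06-24, dremuz=-1441/1102, prepipi_ot=-83}


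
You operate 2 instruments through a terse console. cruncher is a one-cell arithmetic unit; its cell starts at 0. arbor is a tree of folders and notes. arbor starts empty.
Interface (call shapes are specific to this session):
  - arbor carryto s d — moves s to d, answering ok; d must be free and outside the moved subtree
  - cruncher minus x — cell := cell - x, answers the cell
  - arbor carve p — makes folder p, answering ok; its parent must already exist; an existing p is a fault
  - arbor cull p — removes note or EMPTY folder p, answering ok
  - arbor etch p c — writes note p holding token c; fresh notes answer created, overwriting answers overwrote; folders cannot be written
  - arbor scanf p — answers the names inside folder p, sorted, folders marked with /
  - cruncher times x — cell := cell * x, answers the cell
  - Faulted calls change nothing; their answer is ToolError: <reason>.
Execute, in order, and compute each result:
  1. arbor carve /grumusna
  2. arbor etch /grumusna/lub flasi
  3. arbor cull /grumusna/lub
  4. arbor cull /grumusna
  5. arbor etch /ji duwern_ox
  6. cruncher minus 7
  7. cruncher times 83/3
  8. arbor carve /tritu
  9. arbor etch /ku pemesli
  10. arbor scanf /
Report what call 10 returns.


Answer: [ji, ku, tritu/]

Derivation:
Invoking arbor carve passing p='/grumusna', and see ok.
I use arbor etch passing p='/grumusna/lub', c='flasi', and get created.
Next I call arbor cull passing p='/grumusna/lub', — result: ok.
I try arbor cull passing p='/grumusna', and see ok.
I run arbor etch passing p='/ji', c='duwern_ox', yielding created.
Using cruncher minus passing x='7', which returns -7.
I use cruncher times passing x='83/3', yielding -581/3.
I invoke arbor carve passing p='/tritu', — result: ok.
I try arbor etch passing p='/ku', c='pemesli', — result: created.
I call arbor scanf passing p='/', → [ji, ku, tritu/].


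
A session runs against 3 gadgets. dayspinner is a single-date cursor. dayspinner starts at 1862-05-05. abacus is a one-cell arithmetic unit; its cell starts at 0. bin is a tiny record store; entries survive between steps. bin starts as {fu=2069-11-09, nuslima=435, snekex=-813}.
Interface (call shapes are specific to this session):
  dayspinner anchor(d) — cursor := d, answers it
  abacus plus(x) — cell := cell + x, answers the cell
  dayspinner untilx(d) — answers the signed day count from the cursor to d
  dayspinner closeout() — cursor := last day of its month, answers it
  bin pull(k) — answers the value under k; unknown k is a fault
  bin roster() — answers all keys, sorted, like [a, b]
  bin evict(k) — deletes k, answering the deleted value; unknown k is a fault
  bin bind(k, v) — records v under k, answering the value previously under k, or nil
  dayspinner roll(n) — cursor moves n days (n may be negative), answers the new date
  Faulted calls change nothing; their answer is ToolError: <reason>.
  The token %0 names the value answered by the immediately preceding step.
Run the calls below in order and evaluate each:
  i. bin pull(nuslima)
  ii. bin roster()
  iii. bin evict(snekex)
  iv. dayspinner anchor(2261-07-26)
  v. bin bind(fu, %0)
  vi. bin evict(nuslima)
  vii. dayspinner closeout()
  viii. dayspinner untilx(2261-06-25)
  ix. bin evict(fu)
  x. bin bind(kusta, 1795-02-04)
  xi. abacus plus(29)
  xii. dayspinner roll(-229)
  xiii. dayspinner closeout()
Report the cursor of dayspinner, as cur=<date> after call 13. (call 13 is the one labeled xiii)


>> bin pull(k→nuslima)
<< 435
>> bin roster()
<< [fu, nuslima, snekex]
>> bin evict(k→snekex)
<< -813
>> dayspinner anchor(d→2261-07-26)
<< 2261-07-26
>> bin bind(k→fu, v→%0)
<< 2069-11-09
>> bin evict(k→nuslima)
<< 435
>> dayspinner closeout()
<< 2261-07-31
>> dayspinner untilx(d→2261-06-25)
<< -36
>> bin evict(k→fu)
<< 2261-07-26
>> bin bind(k→kusta, v→1795-02-04)
<< nil
>> abacus plus(x→29)
<< 29
>> dayspinner roll(n→-229)
<< 2260-12-14
>> dayspinner closeout()
<< 2260-12-31

Answer: cur=2260-12-31


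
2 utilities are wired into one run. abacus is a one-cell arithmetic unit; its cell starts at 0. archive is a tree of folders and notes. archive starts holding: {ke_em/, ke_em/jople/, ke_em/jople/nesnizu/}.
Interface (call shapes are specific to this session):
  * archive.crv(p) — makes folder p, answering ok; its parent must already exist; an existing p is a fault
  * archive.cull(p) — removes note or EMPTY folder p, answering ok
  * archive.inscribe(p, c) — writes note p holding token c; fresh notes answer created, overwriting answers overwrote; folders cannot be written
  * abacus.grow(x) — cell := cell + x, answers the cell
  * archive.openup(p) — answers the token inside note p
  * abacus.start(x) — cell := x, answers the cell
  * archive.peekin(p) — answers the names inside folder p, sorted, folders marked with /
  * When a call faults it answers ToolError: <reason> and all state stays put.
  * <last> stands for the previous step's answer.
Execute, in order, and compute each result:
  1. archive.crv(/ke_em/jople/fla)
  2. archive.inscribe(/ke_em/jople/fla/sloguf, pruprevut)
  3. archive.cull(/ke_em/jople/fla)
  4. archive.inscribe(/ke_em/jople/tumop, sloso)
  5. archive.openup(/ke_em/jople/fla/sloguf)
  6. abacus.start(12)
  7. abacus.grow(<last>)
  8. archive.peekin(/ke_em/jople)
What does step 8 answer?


CALL archive.crv[p='/ke_em/jople/fla']
RET  ok
CALL archive.inscribe[p='/ke_em/jople/fla/sloguf'; c='pruprevut']
RET  created
CALL archive.cull[p='/ke_em/jople/fla']
RET  ToolError: not empty
CALL archive.inscribe[p='/ke_em/jople/tumop'; c='sloso']
RET  created
CALL archive.openup[p='/ke_em/jople/fla/sloguf']
RET  pruprevut
CALL abacus.start[x='12']
RET  12
CALL abacus.grow[x='<last>']
RET  24
CALL archive.peekin[p='/ke_em/jople']
RET  [fla/, nesnizu/, tumop]

Answer: [fla/, nesnizu/, tumop]


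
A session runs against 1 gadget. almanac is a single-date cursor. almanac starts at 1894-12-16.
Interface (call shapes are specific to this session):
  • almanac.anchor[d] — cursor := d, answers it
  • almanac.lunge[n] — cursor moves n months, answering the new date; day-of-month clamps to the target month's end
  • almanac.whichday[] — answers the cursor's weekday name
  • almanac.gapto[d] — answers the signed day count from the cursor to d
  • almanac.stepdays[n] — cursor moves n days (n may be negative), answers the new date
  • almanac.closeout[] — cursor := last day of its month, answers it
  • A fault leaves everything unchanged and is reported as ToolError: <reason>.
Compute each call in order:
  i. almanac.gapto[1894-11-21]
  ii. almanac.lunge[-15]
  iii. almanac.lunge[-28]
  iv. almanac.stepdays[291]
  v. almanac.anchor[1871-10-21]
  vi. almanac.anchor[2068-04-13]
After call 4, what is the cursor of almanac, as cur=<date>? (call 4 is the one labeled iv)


Do: almanac.gapto[d→1894-11-21]
See: -25
Do: almanac.lunge[n→-15]
See: 1893-09-16
Do: almanac.lunge[n→-28]
See: 1891-05-16
Do: almanac.stepdays[n→291]
See: 1892-03-02
Do: almanac.anchor[d→1871-10-21]
See: 1871-10-21
Do: almanac.anchor[d→2068-04-13]
See: 2068-04-13

Answer: cur=1892-03-02


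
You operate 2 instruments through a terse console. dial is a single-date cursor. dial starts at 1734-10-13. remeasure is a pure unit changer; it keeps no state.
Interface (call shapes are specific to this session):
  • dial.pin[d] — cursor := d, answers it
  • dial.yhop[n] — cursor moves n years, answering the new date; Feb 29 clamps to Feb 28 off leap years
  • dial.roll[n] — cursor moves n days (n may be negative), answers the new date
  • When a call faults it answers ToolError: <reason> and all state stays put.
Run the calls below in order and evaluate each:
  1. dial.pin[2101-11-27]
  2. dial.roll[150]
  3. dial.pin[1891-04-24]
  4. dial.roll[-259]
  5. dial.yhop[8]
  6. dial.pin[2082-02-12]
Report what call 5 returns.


I try pin on d: 2101-11-27, and get 2101-11-27.
Invoking roll on n: 150, which returns 2102-04-26.
Using pin on d: 1891-04-24, giving 1891-04-24.
Now I run roll on n: -259, and observe 1890-08-08.
Using yhop on n: 8, and see 1898-08-08.
I invoke pin on d: 2082-02-12, and see 2082-02-12.

Answer: 1898-08-08


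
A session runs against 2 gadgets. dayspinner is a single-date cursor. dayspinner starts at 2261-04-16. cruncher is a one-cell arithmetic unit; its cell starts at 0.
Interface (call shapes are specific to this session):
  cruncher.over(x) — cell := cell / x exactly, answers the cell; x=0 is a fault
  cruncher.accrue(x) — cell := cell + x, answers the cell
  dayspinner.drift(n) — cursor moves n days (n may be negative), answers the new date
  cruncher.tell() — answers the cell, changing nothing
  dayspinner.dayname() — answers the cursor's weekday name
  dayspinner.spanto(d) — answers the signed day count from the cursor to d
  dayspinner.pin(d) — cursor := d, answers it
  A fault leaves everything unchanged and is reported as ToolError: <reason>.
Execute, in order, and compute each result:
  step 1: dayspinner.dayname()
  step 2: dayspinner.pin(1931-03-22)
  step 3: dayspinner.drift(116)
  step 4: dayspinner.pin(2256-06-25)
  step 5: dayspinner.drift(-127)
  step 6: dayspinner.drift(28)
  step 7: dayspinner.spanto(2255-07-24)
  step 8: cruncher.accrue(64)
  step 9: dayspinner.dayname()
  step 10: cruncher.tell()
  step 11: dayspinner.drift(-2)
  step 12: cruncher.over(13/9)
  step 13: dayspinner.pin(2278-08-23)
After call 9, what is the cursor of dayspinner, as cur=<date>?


CALL dayspinner.dayname[]
RET  Tuesday
CALL dayspinner.pin[d→1931-03-22]
RET  1931-03-22
CALL dayspinner.drift[n→116]
RET  1931-07-16
CALL dayspinner.pin[d→2256-06-25]
RET  2256-06-25
CALL dayspinner.drift[n→-127]
RET  2256-02-19
CALL dayspinner.drift[n→28]
RET  2256-03-18
CALL dayspinner.spanto[d→2255-07-24]
RET  -238
CALL cruncher.accrue[x→64]
RET  64
CALL dayspinner.dayname[]
RET  Tuesday
CALL cruncher.tell[]
RET  64
CALL dayspinner.drift[n→-2]
RET  2256-03-16
CALL cruncher.over[x→13/9]
RET  576/13
CALL dayspinner.pin[d→2278-08-23]
RET  2278-08-23

Answer: cur=2256-03-18


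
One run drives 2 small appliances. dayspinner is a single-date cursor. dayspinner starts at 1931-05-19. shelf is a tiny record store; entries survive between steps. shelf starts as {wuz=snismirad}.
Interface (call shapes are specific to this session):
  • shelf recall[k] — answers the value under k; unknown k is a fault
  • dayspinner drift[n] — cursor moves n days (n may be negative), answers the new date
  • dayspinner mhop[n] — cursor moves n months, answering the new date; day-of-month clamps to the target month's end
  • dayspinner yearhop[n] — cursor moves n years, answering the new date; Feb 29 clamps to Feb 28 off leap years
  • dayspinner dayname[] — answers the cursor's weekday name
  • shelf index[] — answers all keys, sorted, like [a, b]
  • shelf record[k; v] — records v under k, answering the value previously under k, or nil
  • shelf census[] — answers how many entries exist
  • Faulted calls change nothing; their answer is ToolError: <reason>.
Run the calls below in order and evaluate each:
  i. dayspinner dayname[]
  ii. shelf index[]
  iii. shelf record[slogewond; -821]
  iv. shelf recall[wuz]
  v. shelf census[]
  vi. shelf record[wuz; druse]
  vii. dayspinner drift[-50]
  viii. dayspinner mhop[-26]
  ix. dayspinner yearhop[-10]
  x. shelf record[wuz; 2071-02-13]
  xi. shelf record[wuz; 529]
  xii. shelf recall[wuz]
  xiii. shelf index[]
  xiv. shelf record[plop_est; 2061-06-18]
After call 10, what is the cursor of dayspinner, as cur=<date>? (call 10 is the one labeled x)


! dayspinner dayname() ~> Tuesday
! shelf index() ~> [wuz]
! shelf record(k='slogewond', v='-821') ~> nil
! shelf recall(k='wuz') ~> snismirad
! shelf census() ~> 2
! shelf record(k='wuz', v='druse') ~> snismirad
! dayspinner drift(n='-50') ~> 1931-03-30
! dayspinner mhop(n='-26') ~> 1929-01-30
! dayspinner yearhop(n='-10') ~> 1919-01-30
! shelf record(k='wuz', v='2071-02-13') ~> druse
! shelf record(k='wuz', v='529') ~> 2071-02-13
! shelf recall(k='wuz') ~> 529
! shelf index() ~> [slogewond, wuz]
! shelf record(k='plop_est', v='2061-06-18') ~> nil

Answer: cur=1919-01-30


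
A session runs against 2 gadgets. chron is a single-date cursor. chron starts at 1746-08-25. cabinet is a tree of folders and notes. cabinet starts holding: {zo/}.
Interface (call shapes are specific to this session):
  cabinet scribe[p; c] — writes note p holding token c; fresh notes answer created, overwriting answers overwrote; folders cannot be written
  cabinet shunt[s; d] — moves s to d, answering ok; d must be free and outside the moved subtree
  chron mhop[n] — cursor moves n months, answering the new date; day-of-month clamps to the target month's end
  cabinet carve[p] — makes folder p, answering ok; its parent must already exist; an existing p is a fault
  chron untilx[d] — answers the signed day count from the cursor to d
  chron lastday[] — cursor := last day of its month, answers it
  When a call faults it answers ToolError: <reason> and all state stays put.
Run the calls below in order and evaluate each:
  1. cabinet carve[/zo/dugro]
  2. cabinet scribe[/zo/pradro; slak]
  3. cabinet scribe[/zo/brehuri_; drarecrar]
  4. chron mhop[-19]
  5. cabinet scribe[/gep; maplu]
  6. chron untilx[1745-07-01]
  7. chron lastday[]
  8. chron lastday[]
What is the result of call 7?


Answer: 1745-01-31

Derivation:
Next I call cabinet carve with p→/zo/dugro, and observe ok.
Calling cabinet scribe with p→/zo/pradro, c→slak, and observe created.
Now I run cabinet scribe with p→/zo/brehuri_, c→drarecrar, yielding created.
Calling chron mhop with n→-19, → 1745-01-25.
Using cabinet scribe with p→/gep, c→maplu, → created.
I invoke chron untilx with d→1745-07-01, which returns 157.
Using chron lastday(), — result: 1745-01-31.
Using chron lastday(), giving 1745-01-31.


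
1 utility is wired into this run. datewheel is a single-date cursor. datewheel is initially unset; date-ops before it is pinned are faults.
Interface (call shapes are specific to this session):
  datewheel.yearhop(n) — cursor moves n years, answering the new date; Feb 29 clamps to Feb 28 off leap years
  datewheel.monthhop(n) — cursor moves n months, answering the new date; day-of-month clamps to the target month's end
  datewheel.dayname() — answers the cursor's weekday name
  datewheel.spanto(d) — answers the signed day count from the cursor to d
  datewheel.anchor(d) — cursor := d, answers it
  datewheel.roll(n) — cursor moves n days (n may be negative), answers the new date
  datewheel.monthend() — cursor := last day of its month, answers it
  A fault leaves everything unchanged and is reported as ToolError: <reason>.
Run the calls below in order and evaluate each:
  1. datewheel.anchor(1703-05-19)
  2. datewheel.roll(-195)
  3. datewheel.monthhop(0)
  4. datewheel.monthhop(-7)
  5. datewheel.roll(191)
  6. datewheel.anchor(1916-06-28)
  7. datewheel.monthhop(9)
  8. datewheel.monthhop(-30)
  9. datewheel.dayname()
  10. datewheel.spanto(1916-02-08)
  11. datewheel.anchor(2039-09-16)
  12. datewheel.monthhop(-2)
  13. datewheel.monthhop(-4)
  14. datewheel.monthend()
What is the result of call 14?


Answer: 2039-03-31

Derivation:
// anchor(d=1703-05-19) -> 1703-05-19
// roll(n=-195) -> 1702-11-05
// monthhop(n=0) -> 1702-11-05
// monthhop(n=-7) -> 1702-04-05
// roll(n=191) -> 1702-10-13
// anchor(d=1916-06-28) -> 1916-06-28
// monthhop(n=9) -> 1917-03-28
// monthhop(n=-30) -> 1914-09-28
// dayname() -> Monday
// spanto(d=1916-02-08) -> 498
// anchor(d=2039-09-16) -> 2039-09-16
// monthhop(n=-2) -> 2039-07-16
// monthhop(n=-4) -> 2039-03-16
// monthend() -> 2039-03-31


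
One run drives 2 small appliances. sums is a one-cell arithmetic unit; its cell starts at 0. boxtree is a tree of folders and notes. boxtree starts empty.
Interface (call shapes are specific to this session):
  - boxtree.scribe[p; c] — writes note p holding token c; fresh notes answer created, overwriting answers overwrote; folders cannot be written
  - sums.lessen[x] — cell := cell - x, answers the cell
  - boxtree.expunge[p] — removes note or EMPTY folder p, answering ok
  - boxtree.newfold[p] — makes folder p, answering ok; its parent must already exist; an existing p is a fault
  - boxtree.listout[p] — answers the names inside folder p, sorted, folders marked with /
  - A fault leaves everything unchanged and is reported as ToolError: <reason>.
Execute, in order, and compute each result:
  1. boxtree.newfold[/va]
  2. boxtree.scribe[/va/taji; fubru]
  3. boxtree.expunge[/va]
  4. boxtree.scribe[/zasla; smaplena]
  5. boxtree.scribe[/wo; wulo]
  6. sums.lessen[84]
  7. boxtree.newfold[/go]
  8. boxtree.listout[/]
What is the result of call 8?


Answer: [go/, va/, wo, zasla]

Derivation:
>>> boxtree.newfold p='/va'
  ok
>>> boxtree.scribe p='/va/taji' c='fubru'
  created
>>> boxtree.expunge p='/va'
  ToolError: not empty
>>> boxtree.scribe p='/zasla' c='smaplena'
  created
>>> boxtree.scribe p='/wo' c='wulo'
  created
>>> sums.lessen x='84'
  -84
>>> boxtree.newfold p='/go'
  ok
>>> boxtree.listout p='/'
  [go/, va/, wo, zasla]


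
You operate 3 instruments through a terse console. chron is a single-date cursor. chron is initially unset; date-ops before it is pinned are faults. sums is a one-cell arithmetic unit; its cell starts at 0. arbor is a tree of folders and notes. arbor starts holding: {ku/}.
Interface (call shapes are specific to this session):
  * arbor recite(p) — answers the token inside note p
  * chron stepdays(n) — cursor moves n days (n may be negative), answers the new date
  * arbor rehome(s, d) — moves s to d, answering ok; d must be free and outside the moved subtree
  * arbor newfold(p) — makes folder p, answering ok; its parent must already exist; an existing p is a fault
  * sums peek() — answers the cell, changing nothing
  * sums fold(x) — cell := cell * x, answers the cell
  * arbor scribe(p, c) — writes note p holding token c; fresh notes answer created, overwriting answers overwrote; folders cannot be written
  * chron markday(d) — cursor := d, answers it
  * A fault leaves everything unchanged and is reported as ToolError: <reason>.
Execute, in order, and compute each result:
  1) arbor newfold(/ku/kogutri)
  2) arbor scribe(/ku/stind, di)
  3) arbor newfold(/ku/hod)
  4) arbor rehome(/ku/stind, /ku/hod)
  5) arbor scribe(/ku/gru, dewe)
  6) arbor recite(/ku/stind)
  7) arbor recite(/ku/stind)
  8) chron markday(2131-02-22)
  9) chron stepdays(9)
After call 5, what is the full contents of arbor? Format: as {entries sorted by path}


-> arbor newfold(p→/ku/kogutri)
<- ok
-> arbor scribe(p→/ku/stind, c→di)
<- created
-> arbor newfold(p→/ku/hod)
<- ok
-> arbor rehome(s→/ku/stind, d→/ku/hod)
<- ToolError: exists
-> arbor scribe(p→/ku/gru, c→dewe)
<- created
-> arbor recite(p→/ku/stind)
<- di
-> arbor recite(p→/ku/stind)
<- di
-> chron markday(d→2131-02-22)
<- 2131-02-22
-> chron stepdays(n→9)
<- 2131-03-03

Answer: {ku/, ku/gru=dewe, ku/hod/, ku/kogutri/, ku/stind=di}


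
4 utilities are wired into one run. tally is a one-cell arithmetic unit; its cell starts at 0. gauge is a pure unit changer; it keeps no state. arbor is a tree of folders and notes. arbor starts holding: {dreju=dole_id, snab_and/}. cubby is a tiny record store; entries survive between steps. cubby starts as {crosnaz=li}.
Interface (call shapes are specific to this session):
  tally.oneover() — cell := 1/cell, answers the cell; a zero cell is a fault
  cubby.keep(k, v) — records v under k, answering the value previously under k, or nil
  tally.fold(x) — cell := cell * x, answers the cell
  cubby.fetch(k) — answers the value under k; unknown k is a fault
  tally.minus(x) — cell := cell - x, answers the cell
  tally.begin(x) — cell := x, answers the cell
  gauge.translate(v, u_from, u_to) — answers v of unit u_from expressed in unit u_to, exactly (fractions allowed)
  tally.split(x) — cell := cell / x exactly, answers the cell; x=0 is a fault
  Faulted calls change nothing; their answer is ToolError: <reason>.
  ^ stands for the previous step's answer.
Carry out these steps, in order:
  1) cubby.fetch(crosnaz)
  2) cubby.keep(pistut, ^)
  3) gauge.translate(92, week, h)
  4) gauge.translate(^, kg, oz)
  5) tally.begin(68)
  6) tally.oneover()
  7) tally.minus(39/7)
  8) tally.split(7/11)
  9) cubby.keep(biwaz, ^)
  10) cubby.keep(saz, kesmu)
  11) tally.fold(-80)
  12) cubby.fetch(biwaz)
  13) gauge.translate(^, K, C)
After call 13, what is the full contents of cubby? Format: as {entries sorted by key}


Answer: {biwaz=-29095/3332, crosnaz=li, pistut=li, saz=kesmu}

Derivation:
Invoking cubby.fetch with crosnaz, which returns li.
Calling cubby.keep with pistut, ^, which returns nil.
Using gauge.translate with 92, week, h, giving 15456.
Calling gauge.translate with ^, kg, oz, — result: 3532800000000/6479891.
Next I call tally.begin with 68, giving 68.
I try tally.oneover(): 1/68.
Then tally.minus with 39/7: -2645/476.
Invoking tally.split with 7/11, — result: -29095/3332.
Calling cubby.keep with biwaz, ^, and observe nil.
I call cubby.keep with saz, kesmu, — result: nil.
Then tally.fold with -80, which returns 581900/833.
I try cubby.fetch with biwaz, giving -29095/3332.
I invoke gauge.translate with ^, K, C, — result: -2348077/8330.


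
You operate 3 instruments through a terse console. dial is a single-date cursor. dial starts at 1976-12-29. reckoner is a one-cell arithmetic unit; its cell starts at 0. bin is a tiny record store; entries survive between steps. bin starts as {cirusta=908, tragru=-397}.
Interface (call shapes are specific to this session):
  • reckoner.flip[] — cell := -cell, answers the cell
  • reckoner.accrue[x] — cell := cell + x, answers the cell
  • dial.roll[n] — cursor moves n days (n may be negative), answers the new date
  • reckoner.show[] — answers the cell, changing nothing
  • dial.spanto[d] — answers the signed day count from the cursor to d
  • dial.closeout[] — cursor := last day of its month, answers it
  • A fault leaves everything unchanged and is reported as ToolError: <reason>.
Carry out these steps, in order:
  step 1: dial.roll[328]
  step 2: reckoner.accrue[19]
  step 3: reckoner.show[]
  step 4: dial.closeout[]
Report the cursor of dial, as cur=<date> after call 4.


Then dial.roll on n=328: 1977-11-22.
Calling reckoner.accrue on x=19, giving 19.
I run reckoner.show(), yielding 19.
Using dial.closeout(), giving 1977-11-30.

Answer: cur=1977-11-30


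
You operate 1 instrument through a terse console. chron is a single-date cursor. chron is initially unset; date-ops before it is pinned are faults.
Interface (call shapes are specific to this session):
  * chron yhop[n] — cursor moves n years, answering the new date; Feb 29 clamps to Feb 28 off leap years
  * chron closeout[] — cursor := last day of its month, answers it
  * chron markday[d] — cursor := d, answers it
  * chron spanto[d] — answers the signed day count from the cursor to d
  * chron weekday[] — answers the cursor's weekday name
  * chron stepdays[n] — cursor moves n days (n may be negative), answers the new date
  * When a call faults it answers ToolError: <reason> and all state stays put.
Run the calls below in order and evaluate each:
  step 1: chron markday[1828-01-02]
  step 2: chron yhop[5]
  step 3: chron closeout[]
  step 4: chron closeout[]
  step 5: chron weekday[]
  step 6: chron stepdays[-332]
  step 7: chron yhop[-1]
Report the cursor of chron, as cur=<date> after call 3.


Answer: cur=1833-01-31

Derivation:
Do: chron markday[d='1828-01-02']
See: 1828-01-02
Do: chron yhop[n='5']
See: 1833-01-02
Do: chron closeout[]
See: 1833-01-31
Do: chron closeout[]
See: 1833-01-31
Do: chron weekday[]
See: Thursday
Do: chron stepdays[n='-332']
See: 1832-03-05
Do: chron yhop[n='-1']
See: 1831-03-05


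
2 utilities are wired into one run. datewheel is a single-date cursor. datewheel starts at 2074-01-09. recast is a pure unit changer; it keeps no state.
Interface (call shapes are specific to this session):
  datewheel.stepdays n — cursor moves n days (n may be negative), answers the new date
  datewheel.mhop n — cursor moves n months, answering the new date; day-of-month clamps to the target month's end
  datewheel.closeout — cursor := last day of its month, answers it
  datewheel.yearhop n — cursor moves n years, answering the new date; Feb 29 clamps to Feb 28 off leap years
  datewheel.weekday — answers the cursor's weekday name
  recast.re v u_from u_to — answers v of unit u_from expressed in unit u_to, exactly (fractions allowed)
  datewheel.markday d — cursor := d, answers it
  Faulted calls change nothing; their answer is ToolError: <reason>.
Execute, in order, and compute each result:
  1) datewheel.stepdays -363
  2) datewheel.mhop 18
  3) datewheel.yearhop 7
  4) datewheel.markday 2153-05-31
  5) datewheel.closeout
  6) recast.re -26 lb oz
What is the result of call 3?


% stepdays n: -363
  2073-01-11
% mhop n: 18
  2074-07-11
% yearhop n: 7
  2081-07-11
% markday d: 2153-05-31
  2153-05-31
% closeout
  2153-05-31
% re v: -26 u_from: lb u_to: oz
  -416

Answer: 2081-07-11


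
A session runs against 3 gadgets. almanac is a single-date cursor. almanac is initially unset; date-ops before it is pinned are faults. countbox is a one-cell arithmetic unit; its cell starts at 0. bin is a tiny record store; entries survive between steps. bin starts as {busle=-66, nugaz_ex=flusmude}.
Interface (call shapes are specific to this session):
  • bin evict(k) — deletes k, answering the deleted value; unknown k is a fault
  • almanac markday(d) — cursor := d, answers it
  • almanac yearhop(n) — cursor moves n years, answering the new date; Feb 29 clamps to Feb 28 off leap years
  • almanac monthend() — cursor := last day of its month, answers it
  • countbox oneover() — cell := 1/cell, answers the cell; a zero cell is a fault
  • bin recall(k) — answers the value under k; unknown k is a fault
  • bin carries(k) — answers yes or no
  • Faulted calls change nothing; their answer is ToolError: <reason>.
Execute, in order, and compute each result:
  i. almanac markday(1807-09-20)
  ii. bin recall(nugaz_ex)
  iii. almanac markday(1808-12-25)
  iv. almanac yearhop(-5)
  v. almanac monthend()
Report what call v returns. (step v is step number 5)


CALL almanac markday[d→1807-09-20]
RET  1807-09-20
CALL bin recall[k→nugaz_ex]
RET  flusmude
CALL almanac markday[d→1808-12-25]
RET  1808-12-25
CALL almanac yearhop[n→-5]
RET  1803-12-25
CALL almanac monthend[]
RET  1803-12-31

Answer: 1803-12-31
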